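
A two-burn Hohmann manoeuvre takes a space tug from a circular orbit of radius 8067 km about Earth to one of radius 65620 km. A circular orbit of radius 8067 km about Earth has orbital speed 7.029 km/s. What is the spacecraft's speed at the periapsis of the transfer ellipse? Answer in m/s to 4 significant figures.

From the circular-orbit relation v² = μ/r at r = 8067 km: μ = v²r = (7.029)² × 8067 = 3.98565×10^5 km³/s².
Semi-major axis of the transfer orbit: a_t = (8067 + 65620)/2 = 36843.5 km.
The periapsis of the transfer ellipse is at r = 8067 km.
Vis-viva: v = √[μ(2/r − 1/a_t)] = √[3.98565×10^5 × (2/8067 − 1/36843.5)] = 9.381 km/s.

v = 9381 m/s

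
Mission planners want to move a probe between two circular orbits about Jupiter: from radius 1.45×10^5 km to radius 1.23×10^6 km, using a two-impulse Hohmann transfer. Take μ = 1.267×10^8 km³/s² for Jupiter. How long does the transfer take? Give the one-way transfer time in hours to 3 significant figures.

The Hohmann ellipse has a_t = (r₁ + r₂)/2 = 6.875×10^5 km.
Half the transfer-orbit period gives t = π√(a_t³/μ) = 1.591×10^5 s.
Converting: 1.591×10^5 s ÷ 3600 s/hour = 44.2 hours.

t = 44.2 hours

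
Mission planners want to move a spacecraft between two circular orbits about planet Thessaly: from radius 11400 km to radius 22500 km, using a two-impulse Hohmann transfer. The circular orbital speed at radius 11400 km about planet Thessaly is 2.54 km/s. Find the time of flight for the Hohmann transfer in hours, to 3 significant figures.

t = 7.10 hours

From the circular-orbit relation v² = μ/r at r = 11400 km: μ = v²r = (2.54)² × 11400 = 73548.2 km³/s².
Semi-major axis of the transfer orbit: a_t = (11400 + 22500)/2 = 16950 km.
Transfer time t = π√(a_t³/μ) = π√((16950)³ / 73548.2) = 25560 s.
Converting: 25560 s ÷ 3600 s/hour = 7.10 hours.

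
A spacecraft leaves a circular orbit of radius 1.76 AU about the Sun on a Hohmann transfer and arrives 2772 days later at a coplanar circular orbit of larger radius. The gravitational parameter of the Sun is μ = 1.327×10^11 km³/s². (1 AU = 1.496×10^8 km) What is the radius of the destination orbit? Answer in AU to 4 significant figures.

r₂ = 10.50 AU

In km: r₁ = 1.76 × 1.496×10^8 = 2.63296×10^8 km.
Transfer time t = 2772 days = 2.395008×10^8 s, and t = π√(a_t³/μ).
So a_t = (μ t²/π²)^(1/3) = (1.327×10^11 × (2.395008×10^8)² / π²)^(1/3) = 9.1705×10^8 km.
Since a_t = (r₁ + r₂)/2, r₂ = 2a_t − r₁ = 2×9.1705×10^8 − 2.63296×10^8 = 1.570804×10^9 km.
In AU: r₂ = 1.570804×10^9 / 1.496×10^8 = 10.50 AU.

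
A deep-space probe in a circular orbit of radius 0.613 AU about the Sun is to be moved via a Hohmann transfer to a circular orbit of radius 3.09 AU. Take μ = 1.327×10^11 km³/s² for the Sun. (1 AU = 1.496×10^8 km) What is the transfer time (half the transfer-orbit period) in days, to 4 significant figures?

In km: r₁ = 0.613 × 1.496×10^8 = 9.17048×10^7 km; r₂ = 3.09 × 1.496×10^8 = 4.62264×10^8 km.
The Hohmann ellipse has a_t = (r₁ + r₂)/2 = 2.769844×10^8 km.
Transfer time t = π√(a_t³/μ) = π√((2.769844×10^8)³ / 1.327×10^11) = 3.9756×10^7 s.
Converting: 3.9756×10^7 s ÷ 86400 s/day = 460.1 days.

t = 460.1 days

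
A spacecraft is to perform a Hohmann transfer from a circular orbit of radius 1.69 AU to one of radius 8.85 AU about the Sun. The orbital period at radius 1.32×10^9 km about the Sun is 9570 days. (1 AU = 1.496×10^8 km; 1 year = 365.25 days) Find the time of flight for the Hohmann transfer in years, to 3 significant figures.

From Kepler's third law T² = 4π²r³/μ at r = 1.32×10^9 km, T = 9570 days = 9570 × 86400 s = 8.26848×10^8 s: μ = 4π²r³/T² = 1.32810×10^11 km³/s².
In km: r₁ = 1.69 × 1.496×10^8 = 2.52824×10^8 km; r₂ = 8.85 × 1.496×10^8 = 1.32396×10^9 km.
Semi-major axis of the transfer orbit: a_t = (2.52824×10^8 + 1.32396×10^9)/2 = 7.88392×10^8 km.
By Kepler's third law the transfer-orbit period is T = 2π√(a_t³/μ), so t = T/2 = 1.908×10^8 s.
Converting: 1.908×10^8 s ÷ 3.15576×10^7 s/year (365.25 × 86400) = 6.05 years.

t = 6.05 years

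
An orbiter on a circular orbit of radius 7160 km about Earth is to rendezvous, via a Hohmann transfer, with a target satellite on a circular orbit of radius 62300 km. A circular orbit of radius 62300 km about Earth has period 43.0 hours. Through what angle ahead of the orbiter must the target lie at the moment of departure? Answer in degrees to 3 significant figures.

φ = 105°

From Kepler's third law T² = 4π²r³/μ at r = 62300 km, T = 43.0 hours = 43.0 × 3600 s = 1.548×10^5 s: μ = 4π²r³/T² = 3.98366×10^5 km³/s².
Semi-major axis of the transfer orbit: a_t = (7160 + 62300)/2 = 34730 km.
The half-period of the transfer ellipse is t = π√(a_t³/μ) = 32216 s.
Target angular speed ω₂ = √(μ/r₂³) = 4.0589×10^-5 rad/s.
Angle swept by the target during transfer: ω₂·t = 1.3076 rad = 74.92°.
The orbiter traverses 180° on the transfer ellipse, so the target must lead by 180° − 74.92° = 105°.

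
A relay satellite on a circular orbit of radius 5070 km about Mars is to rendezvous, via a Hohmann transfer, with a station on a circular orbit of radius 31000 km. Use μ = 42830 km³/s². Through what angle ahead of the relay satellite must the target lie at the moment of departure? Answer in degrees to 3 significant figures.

The Hohmann ellipse has a_t = (r₁ + r₂)/2 = 18035 km.
Transfer time t = π√(a_t³/μ) = 36770 s.
Target angular speed ω₂ = √(μ/r₂³) = 3.792×10^-5 rad/s.
Angle swept by the target during transfer: ω₂·t = 1.394 rad = 79.87°.
Arrival is 180° from departure on the ellipse, so φ = 180° − 79.87° = 100°.

φ = 100°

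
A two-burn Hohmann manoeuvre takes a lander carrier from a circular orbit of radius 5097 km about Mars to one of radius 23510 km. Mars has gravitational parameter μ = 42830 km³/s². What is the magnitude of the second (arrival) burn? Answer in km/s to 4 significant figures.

Δv₂ = 0.5440 km/s

Semi-major axis of the transfer orbit: a_t = (5097 + 23510)/2 = 14303.5 km.
On the circular orbit at r = 23510 km, v_c = √(μ/r) = 1.3497 km/s.
Vis-viva on the transfer ellipse at r = 23510 km gives v_t = √[μ(2/r − 1/a_t)] = 0.80572 km/s.
Δv₂ = |v_t − v_c| = |0.80572 − 1.3497| = 0.5440 km/s.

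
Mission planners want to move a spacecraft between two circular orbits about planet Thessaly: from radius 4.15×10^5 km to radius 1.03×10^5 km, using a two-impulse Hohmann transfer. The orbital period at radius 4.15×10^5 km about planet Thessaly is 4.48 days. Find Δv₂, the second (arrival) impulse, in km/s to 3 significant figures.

From Kepler's third law T² = 4π²r³/μ at r = 4.15×10^5 km, T = 4.48 days = 4.48 × 86400 s = 3.87072×10^5 s: μ = 4π²r³/T² = 1.88330×10^7 km³/s².
The Hohmann ellipse has a_t = (r₁ + r₂)/2 = 2.590×10^5 km.
On the circular orbit at r = 1.030×10^5 km, v_c = √(μ/r) = 13.522 km/s.
Vis-viva on the transfer ellipse at r = 1.030×10^5 km gives v_t = √[μ(2/r − 1/a_t)] = 17.117 km/s.
Δv₂ = |v_t − v_c| = |17.117 − 13.522| = 3.595 km/s.

Δv₂ = 3.59 km/s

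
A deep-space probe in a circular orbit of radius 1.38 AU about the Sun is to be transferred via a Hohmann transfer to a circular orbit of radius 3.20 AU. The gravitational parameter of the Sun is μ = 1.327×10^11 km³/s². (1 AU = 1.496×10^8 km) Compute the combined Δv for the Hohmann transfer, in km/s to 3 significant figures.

In km: r₁ = 1.38 × 1.496×10^8 = 2.06448×10^8 km; r₂ = 3.20 × 1.496×10^8 = 4.7872×10^8 km.
Transfer-ellipse semi-major axis a_t = (r₁ + r₂)/2 = (2.06448×10^8 + 4.7872×10^8)/2 = 3.42584×10^8 km.
Circular speed at r₁: v₁ = √(μ/r₁) = √(1.327×10^11/2.06448×10^8) = 25.353 km/s.
Transfer-orbit speed at r₁ (vis-viva): v_p = √[μ(2/r₁ − 1/a_t)] = 29.970 km/s.
First burn Δv₁ = |v_p − v₁| = 4.617 km/s.
Circular speed at r₂: v₂ = √(μ/r₂) = 16.6493 km/s.
Transfer-orbit speed at r₂: v_a = √[μ(2/r₂ − 1/a_t)] = 12.9246 km/s.
Second burn Δv₂ = |v₂ − v_a| = 3.725 km/s.
Δv = Δv₁ + Δv₂ = 4.617 + 3.725 = 8.342 km/s.

Δv = 8.34 km/s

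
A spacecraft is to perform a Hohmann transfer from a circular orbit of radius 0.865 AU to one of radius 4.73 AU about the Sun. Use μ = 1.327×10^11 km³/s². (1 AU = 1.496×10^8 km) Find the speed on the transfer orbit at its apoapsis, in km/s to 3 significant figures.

In km: r₁ = 0.865 × 1.496×10^8 = 1.29404×10^8 km; r₂ = 4.73 × 1.496×10^8 = 7.07608×10^8 km.
The Hohmann ellipse has a_t = (r₁ + r₂)/2 = 4.18506×10^8 km.
The apoapsis of the transfer ellipse is at r = 7.07608×10^8 km.
Vis-viva: v = √[μ(2/r − 1/a_t)] = √[1.327×10^11 × (2/7.07608×10^8 − 1/4.18506×10^8)] = 7.615 km/s.

v = 7.61 km/s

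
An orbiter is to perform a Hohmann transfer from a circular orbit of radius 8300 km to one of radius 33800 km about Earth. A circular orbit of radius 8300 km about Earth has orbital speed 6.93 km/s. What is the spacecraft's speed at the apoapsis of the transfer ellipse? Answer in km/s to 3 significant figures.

v = 2.16 km/s

From the circular-orbit relation v² = μ/r at r = 8300 km: μ = v²r = (6.93)² × 8300 = 3.98607×10^5 km³/s².
Transfer-ellipse semi-major axis a_t = (r₁ + r₂)/2 = (8300 + 33800)/2 = 21050 km.
At apoapsis, r = 33800 km.
Applying v² = μ(2/r − 1/a_t): v = 2.156 km/s.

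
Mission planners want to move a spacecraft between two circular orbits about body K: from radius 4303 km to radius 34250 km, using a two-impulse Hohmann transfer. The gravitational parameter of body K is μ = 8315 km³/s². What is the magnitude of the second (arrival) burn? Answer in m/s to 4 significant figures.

Semi-major axis of the transfer orbit: a_t = (4303 + 34250)/2 = 19276.5 km.
On the circular orbit at r = 34250 km, v_c = √(μ/r) = 0.4927 km/s.
Transfer-orbit speed at the same r (vis-viva, a = a_t): v_t = √[μ(2/r − 1/a_t)] = 0.2328 km/s.
Δv₂ = |v_t − v_c| = |0.2328 − 0.4927| = 0.2599 km/s.

Δv₂ = 259.9 m/s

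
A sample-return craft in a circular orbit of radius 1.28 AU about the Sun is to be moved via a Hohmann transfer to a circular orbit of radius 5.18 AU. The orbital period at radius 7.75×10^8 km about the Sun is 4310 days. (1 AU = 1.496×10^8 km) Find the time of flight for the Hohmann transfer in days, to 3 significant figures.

From Kepler's third law T² = 4π²r³/μ at r = 7.75×10^8 km, T = 4310 days = 4310 × 86400 s = 3.72384×10^8 s: μ = 4π²r³/T² = 1.32520×10^11 km³/s².
In km: r₁ = 1.28 × 1.496×10^8 = 1.91488×10^8 km; r₂ = 5.18 × 1.496×10^8 = 7.74928×10^8 km.
Transfer-ellipse semi-major axis a_t = (r₁ + r₂)/2 = (1.91488×10^8 + 7.74928×10^8)/2 = 4.83208×10^8 km.
By Kepler's third law the transfer-orbit period is T = 2π√(a_t³/μ), so t = T/2 = 9.167×10^7 s.
Converting: 9.167×10^7 s ÷ 86400 s/day = 1060 days.

t = 1060 days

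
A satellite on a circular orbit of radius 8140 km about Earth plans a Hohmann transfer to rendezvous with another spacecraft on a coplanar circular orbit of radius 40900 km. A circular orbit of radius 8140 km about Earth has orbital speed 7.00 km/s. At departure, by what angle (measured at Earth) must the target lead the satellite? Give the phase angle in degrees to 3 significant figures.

From the circular-orbit relation v² = μ/r at r = 8140 km: μ = v²r = (7.00)² × 8140 = 3.98860×10^5 km³/s².
Transfer-ellipse semi-major axis a_t = (r₁ + r₂)/2 = (8140 + 40900)/2 = 24520 km.
Transfer time t = π√(a_t³/μ) = 19100 s.
The target's mean motion on its circular orbit is ω₂ = √(μ/r₂³) = 7.635×10^-5 rad/s.
Angle swept by the target during transfer: ω₂·t = 1.4583 rad = 83.554°.
The satellite traverses 180° on the transfer ellipse, so the target must lead by 180° − 83.554° = 96.4°.

φ = 96.4°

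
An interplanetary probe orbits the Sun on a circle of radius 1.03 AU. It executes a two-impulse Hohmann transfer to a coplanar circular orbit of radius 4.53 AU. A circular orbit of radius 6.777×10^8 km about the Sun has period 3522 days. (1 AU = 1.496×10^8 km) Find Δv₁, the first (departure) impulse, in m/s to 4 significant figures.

From Kepler's third law T² = 4π²r³/μ at r = 6.777×10^8 km, T = 3522 days = 3522 × 86400 s = 3.043008×10^8 s: μ = 4π²r³/T² = 1.32698×10^11 km³/s².
In km: r₁ = 1.03 × 1.496×10^8 = 1.54088×10^8 km; r₂ = 4.53 × 1.496×10^8 = 6.77688×10^8 km.
The Hohmann ellipse has a_t = (r₁ + r₂)/2 = 4.15888×10^8 km.
On the circular orbit at r = 1.54088×10^8 km, v_c = √(μ/r) = 29.346 km/s.
Transfer-orbit speed at the same r (vis-viva, a = a_t): v_t = √[μ(2/r − 1/a_t)] = 37.461 km/s.
Δv₁ = |v_t − v_c| = |37.461 − 29.346| = 8.115 km/s.

Δv₁ = 8115 m/s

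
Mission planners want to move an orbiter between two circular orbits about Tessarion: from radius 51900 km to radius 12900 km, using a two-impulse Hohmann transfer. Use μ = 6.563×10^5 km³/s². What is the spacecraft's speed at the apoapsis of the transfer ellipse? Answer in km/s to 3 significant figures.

v = 2.24 km/s

The Hohmann ellipse has a_t = (r₁ + r₂)/2 = 32400 km.
At apoapsis, r = 51900 km.
Applying v² = μ(2/r − 1/a_t): v = 2.244 km/s.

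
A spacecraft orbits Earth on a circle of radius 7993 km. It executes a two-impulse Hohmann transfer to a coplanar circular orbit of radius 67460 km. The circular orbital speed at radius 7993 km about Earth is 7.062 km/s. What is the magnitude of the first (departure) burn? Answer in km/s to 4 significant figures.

From the circular-orbit relation v² = μ/r at r = 7993 km: μ = v²r = (7.062)² × 7993 = 3.98626×10^5 km³/s².
Transfer-ellipse semi-major axis a_t = (r₁ + r₂)/2 = (7993 + 67460)/2 = 37726.5 km.
Circular speed at r = 7993 km: v_c = √(μ/r) = 7.062 km/s.
Vis-viva on the transfer ellipse at r = 7993 km gives v_t = √[μ(2/r − 1/a_t)] = 9.443 km/s.
Δv₁ = |v_t − v_c| = |9.443 − 7.062| = 2.381 km/s.

Δv₁ = 2.381 km/s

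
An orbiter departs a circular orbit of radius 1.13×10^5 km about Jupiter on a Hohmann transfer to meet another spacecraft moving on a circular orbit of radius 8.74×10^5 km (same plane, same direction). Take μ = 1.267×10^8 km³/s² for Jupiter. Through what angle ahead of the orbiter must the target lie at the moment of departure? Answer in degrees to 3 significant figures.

φ = 104°

Transfer-ellipse semi-major axis a_t = (r₁ + r₂)/2 = (1.130×10^5 + 8.740×10^5)/2 = 4.935×10^5 km.
Transfer time t = π√(a_t³/μ) = 96759.2 s.
Target angular speed ω₂ = √(μ/r₂³) = 1.37759×10^-5 rad/s.
Angle swept by the target during transfer: ω₂·t = 1.3329 rad = 76.37°.
The orbiter traverses 180° on the transfer ellipse, so the target must lead by 180° − 76.37° = 104°.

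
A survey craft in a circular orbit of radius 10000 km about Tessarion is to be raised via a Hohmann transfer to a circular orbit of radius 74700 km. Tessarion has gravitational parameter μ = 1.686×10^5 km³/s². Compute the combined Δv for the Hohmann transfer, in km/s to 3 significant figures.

Δv = 2.12 km/s

Semi-major axis of the transfer orbit: a_t = (10000 + 74700)/2 = 42350 km.
At r₁ the circular-orbit speed is v₁ = √(μ/r₁) = 4.1061 km/s.
Transfer-orbit speed at r₁ (vis-viva): v_p = √[μ(2/r₁ − 1/a_t)] = 5.4533 km/s.
First burn Δv₁ = |v_p − v₁| = 1.3472 km/s.
Circular speed at r₂: v₂ = √(μ/r₂) = 1.50234 km/s.
Transfer-orbit speed at r₂: v_a = √[μ(2/r₂ − 1/a_t)] = 0.730032 km/s.
Second burn Δv₂ = |v₂ − v_a| = 0.77231 km/s.
Total Δv = Δv₁ + Δv₂ = 2.120 km/s.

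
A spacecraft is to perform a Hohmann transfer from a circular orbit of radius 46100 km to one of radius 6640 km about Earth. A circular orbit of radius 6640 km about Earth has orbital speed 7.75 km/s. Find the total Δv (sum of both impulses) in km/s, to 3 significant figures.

Δv = 3.96 km/s

From the circular-orbit relation v² = μ/r at r = 6640 km: μ = v²r = (7.75)² × 6640 = 3.98815×10^5 km³/s².
The Hohmann ellipse has a_t = (r₁ + r₂)/2 = 26370 km.
Circular speed at r₁: v₁ = √(μ/r₁) = √(3.98815×10^5/46100) = 2.941 km/s.
On the transfer ellipse at r₁, vis-viva gives v_a = √[μ(2/r₁ − 1/a_t)] = 1.476 km/s.
First burn Δv₁ = |v_a − v₁| = 1.465 km/s.
At r₂, v₂ = √(μ/r₂) = 7.7500 km/s.
Transfer-orbit speed at r₂: v_p = √[μ(2/r₂ − 1/a_t)] = 10.247 km/s.
Second burn Δv₂ = |v₂ − v_p| = 2.497 km/s.
Total Δv = Δv₁ + Δv₂ = 3.962 km/s.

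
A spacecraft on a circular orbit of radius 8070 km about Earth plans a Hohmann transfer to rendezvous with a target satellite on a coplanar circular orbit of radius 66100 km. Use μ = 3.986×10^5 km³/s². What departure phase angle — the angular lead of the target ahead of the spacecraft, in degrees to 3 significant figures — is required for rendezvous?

The Hohmann ellipse has a_t = (r₁ + r₂)/2 = 37085 km.
The half-period of the transfer ellipse is t = π√(a_t³/μ) = 35537 s.
The target's mean motion on its circular orbit is ω₂ = √(μ/r₂³) = 3.7151×10^-5 rad/s.
Angle swept by the target during transfer: ω₂·t = 1.3202 rad = 75.64°.
The spacecraft traverses 180° on the transfer ellipse, so the target must lead by 180° − 75.64° = 104°.

φ = 104°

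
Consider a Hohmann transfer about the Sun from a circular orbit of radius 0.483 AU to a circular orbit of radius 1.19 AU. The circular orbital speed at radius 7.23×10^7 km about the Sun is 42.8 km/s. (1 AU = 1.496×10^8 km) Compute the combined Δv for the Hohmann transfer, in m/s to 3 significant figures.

Δv = 14800 m/s

From the circular-orbit relation v² = μ/r at r = 7.23×10^7 km: μ = v²r = (42.8)² × 7.23×10^7 = 1.32442×10^11 km³/s².
In km: r₁ = 0.483 × 1.496×10^8 = 7.22568×10^7 km; r₂ = 1.19 × 1.496×10^8 = 1.78024×10^8 km.
Semi-major axis of the transfer orbit: a_t = (7.22568×10^7 + 1.78024×10^8)/2 = 1.251404×10^8 km.
Circular speed at r₁: v₁ = √(μ/r₁) = √(1.32442×10^11/7.22568×10^7) = 42.813 km/s.
Transfer-orbit speed at r₁ (vis-viva equation): v_p = √[μ(2/r₁ − 1/a_t)] = 51.064 km/s.
First burn Δv₁ = |v_p − v₁| = 8.251 km/s.
Circular speed at r₂: v₂ = √(μ/r₂) = 27.28 km/s.
Transfer-orbit speed at r₂: v_a = √[μ(2/r₂ − 1/a_t)] = 20.73 km/s.
Second burn Δv₂ = |v₂ − v_a| = 6.550 km/s.
Total Δv = Δv₁ + Δv₂ = 14.80 km/s.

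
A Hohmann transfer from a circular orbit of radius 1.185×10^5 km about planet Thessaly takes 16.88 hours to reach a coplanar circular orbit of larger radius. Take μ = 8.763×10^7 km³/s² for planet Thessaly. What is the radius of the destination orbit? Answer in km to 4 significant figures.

Transfer time t = 16.88 hours = 60768 s, and t = π√(a_t³/μ).
So a_t = (μ t²/π²)^(1/3) = (8.763×10^7 × (60768)² / π²)^(1/3) = 3.2006×10^5 km.
Since a_t = (r₁ + r₂)/2, r₂ = 2a_t − r₁ = 2×3.2006×10^5 − 1.185×10^5 = 5.2162×10^5 km.

r₂ = 5.216×10^5 km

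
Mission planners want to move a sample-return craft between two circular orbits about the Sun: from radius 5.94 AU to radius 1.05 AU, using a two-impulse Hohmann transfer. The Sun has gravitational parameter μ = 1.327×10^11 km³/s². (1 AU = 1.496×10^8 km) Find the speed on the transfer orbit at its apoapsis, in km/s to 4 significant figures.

v = 6.698 km/s

In km: r₁ = 5.94 × 1.496×10^8 = 8.88624×10^8 km; r₂ = 1.05 × 1.496×10^8 = 1.5708×10^8 km.
Semi-major axis of the transfer orbit: a_t = (8.88624×10^8 + 1.5708×10^8)/2 = 5.22852×10^8 km.
The apoapsis of the transfer ellipse is at r = 8.88624×10^8 km.
Applying v² = μ(2/r − 1/a_t): v = 6.698 km/s.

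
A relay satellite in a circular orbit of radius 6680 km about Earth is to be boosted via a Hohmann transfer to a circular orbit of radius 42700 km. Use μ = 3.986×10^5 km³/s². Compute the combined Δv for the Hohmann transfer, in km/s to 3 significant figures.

The Hohmann ellipse has a_t = (r₁ + r₂)/2 = 24690 km.
At r₁ the circular-orbit speed is v₁ = √(μ/r₁) = 7.7247 km/s.
Transfer-orbit speed at r₁ (vis-viva equation): v_p = √[μ(2/r₁ − 1/a_t)] = 10.159 km/s.
First burn Δv₁ = |v_p − v₁| = 2.434 km/s.
Circular speed at r₂: v₂ = √(μ/r₂) = 3.055 km/s.
Transfer-orbit speed at r₂: v_a = √[μ(2/r₂ − 1/a_t)] = 1.589 km/s.
Second burn Δv₂ = |v₂ − v_a| = 1.466 km/s.
Total Δv = Δv₁ + Δv₂ = 3.900 km/s.

Δv = 3.90 km/s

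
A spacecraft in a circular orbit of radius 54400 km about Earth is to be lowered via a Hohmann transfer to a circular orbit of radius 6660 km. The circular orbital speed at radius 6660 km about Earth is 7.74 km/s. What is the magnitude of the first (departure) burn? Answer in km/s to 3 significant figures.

Δv₁ = 1.44 km/s

From the circular-orbit relation v² = μ/r at r = 6660 km: μ = v²r = (7.74)² × 6660 = 3.98985×10^5 km³/s².
Transfer-ellipse semi-major axis a_t = (r₁ + r₂)/2 = (54400 + 6660)/2 = 30530 km.
On the circular orbit at r = 54400 km, v_c = √(μ/r) = 2.708 km/s.
Vis-viva on the transfer ellipse at r = 54400 km gives v_t = √[μ(2/r − 1/a_t)] = 1.265 km/s.
Δv₁ = |v_t − v_c| = |1.265 − 2.708| = 1.443 km/s.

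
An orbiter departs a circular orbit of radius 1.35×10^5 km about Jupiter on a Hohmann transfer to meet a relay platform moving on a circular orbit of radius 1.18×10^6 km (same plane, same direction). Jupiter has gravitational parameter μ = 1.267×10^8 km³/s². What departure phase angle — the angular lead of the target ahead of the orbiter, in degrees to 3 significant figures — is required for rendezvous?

φ = 105°

Semi-major axis of the transfer orbit: a_t = (1.350×10^5 + 1.180×10^6)/2 = 6.575×10^5 km.
The half-period of the transfer ellipse is t = π√(a_t³/μ) = 1.4880×10^5 s.
The target's mean motion on its circular orbit is ω₂ = √(μ/r₂³) = 8.7814×10^-6 rad/s.
Angle swept by the target during transfer: ω₂·t = 1.3067 rad = 74.87°.
The orbiter traverses 180° on the transfer ellipse, so the target must lead by 180° − 74.87° = 105°.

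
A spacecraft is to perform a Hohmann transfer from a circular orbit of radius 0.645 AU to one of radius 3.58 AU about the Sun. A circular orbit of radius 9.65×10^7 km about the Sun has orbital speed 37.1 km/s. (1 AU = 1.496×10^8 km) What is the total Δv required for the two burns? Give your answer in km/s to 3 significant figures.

From the circular-orbit relation v² = μ/r at r = 9.65×10^7 km: μ = v²r = (37.1)² × 9.65×10^7 = 1.32824×10^11 km³/s².
In km: r₁ = 0.645 × 1.496×10^8 = 9.6492×10^7 km; r₂ = 3.58 × 1.496×10^8 = 5.35568×10^8 km.
Transfer-ellipse semi-major axis a_t = (r₁ + r₂)/2 = (9.6492×10^7 + 5.35568×10^8)/2 = 3.1603×10^8 km.
Circular speed at r₁: v₁ = √(μ/r₁) = √(1.32824×10^11/9.6492×10^7) = 37.102 km/s.
On the transfer ellipse at r₁, vis-viva equation gives v_p = √[μ(2/r₁ − 1/a_t)] = 48.299 km/s.
First burn Δv₁ = |v_p − v₁| = 11.197 km/s.
At r₂, v₂ = √(μ/r₂) = 15.74818 km/s.
Transfer-orbit speed at r₂: v_a = √[μ(2/r₂ − 1/a_t)] = 8.701853 km/s.
Second burn Δv₂ = |v₂ − v_a| = 7.0463 km/s.
Δv = Δv₁ + Δv₂ = 11.197 + 7.0463 = 18.24 km/s.

Δv = 18.2 km/s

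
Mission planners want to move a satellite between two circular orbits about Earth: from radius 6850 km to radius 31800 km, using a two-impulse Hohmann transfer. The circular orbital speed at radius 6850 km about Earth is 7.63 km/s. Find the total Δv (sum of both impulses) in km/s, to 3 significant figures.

From the circular-orbit relation v² = μ/r at r = 6850 km: μ = v²r = (7.63)² × 6850 = 3.98786×10^5 km³/s².
Transfer-ellipse semi-major axis a_t = (r₁ + r₂)/2 = (6850 + 31800)/2 = 19325 km.
Circular speed at r₁: v₁ = √(μ/r₁) = √(3.98786×10^5/6850) = 7.630 km/s.
Transfer-orbit speed at r₁ (vis-viva): v_p = √[μ(2/r₁ − 1/a_t)] = 9.788 km/s.
First burn Δv₁ = |v_p − v₁| = 2.158 km/s.
At r₂, v₂ = √(μ/r₂) = 3.541 km/s.
Transfer-orbit speed at r₂: v_a = √[μ(2/r₂ − 1/a_t)] = 2.108 km/s.
Second burn Δv₂ = |v₂ − v_a| = 1.433 km/s.
Δv = Δv₁ + Δv₂ = 2.158 + 1.433 = 3.591 km/s.

Δv = 3.59 km/s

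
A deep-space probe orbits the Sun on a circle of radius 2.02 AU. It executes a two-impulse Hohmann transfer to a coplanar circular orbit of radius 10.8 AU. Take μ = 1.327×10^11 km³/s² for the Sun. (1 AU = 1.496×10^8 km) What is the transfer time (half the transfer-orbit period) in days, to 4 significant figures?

In km: r₁ = 2.02 × 1.496×10^8 = 3.02192×10^8 km; r₂ = 10.8 × 1.496×10^8 = 1.61568×10^9 km.
Transfer-ellipse semi-major axis a_t = (r₁ + r₂)/2 = (3.02192×10^8 + 1.61568×10^9)/2 = 9.58936×10^8 km.
Half the transfer-orbit period gives t = π√(a_t³/μ) = 2.561×10^8 s.
Converting: 2.561×10^8 s ÷ 86400 s/day = 2964 days.

t = 2964 days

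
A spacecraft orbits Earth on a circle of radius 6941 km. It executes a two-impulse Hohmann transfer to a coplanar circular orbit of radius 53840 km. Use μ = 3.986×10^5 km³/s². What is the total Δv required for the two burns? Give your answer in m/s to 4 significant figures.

The Hohmann ellipse has a_t = (r₁ + r₂)/2 = 30390.5 km.
At r₁ the circular-orbit speed is v₁ = √(μ/r₁) = 7.57805 km/s.
Transfer-orbit speed at r₁ (vis-viva): v_p = √[μ(2/r₁ − 1/a_t)] = 10.0865 km/s.
First burn Δv₁ = |v_p − v₁| = 2.508 km/s.
Circular speed at r₂: v₂ = √(μ/r₂) = 2.721 km/s.
Transfer-orbit speed at r₂: v_a = √[μ(2/r₂ − 1/a_t)] = 1.300 km/s.
Second burn Δv₂ = |v₂ − v_a| = 1.421 km/s.
Total Δv = Δv₁ + Δv₂ = 3.929 km/s.

Δv = 3929 m/s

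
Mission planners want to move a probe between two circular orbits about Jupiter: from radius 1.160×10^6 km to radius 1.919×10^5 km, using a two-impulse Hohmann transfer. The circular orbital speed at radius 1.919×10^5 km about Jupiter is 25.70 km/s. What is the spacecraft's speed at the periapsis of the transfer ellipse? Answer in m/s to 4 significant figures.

From the circular-orbit relation v² = μ/r at r = 1.919×10^5 km: μ = v²r = (25.70)² × 1.919×10^5 = 1.26748×10^8 km³/s².
Semi-major axis of the transfer orbit: a_t = (1.160×10^6 + 1.919×10^5)/2 = 6.7595×10^5 km.
At periapsis, r = 1.919×10^5 km.
Applying v² = μ(2/r − 1/a_t): v = 33.67 km/s.

v = 33670 m/s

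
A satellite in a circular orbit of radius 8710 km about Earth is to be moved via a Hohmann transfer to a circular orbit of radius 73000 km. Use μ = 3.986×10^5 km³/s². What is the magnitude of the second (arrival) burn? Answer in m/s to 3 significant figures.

The Hohmann ellipse has a_t = (r₁ + r₂)/2 = 40855 km.
Circular speed at r = 73000 km: v_c = √(μ/r) = 2.337 km/s.
Vis-viva on the transfer ellipse at r = 73000 km gives v_t = √[μ(2/r − 1/a_t)] = 1.079 km/s.
Δv₂ = |v_t − v_c| = |1.079 − 2.337| = 1.258 km/s.

Δv₂ = 1260 m/s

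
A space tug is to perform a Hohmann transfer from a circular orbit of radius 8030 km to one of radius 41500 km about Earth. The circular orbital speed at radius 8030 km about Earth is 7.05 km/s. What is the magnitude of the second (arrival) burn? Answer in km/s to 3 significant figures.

From the circular-orbit relation v² = μ/r at r = 8030 km: μ = v²r = (7.05)² × 8030 = 3.99111×10^5 km³/s².
Semi-major axis of the transfer orbit: a_t = (8030 + 41500)/2 = 24765 km.
On the circular orbit at r = 41500 km, v_c = √(μ/r) = 3.101 km/s.
Transfer-orbit speed at the same r (vis-viva, a = a_t): v_t = √[μ(2/r − 1/a_t)] = 1.766 km/s.
Δv₂ = |v_t − v_c| = |1.766 − 3.101| = 1.335 km/s.

Δv₂ = 1.34 km/s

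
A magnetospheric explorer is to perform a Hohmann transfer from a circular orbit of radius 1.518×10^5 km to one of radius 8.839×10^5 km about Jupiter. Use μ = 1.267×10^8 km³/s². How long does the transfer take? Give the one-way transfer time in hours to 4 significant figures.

Transfer-ellipse semi-major axis a_t = (r₁ + r₂)/2 = (1.518×10^5 + 8.839×10^5)/2 = 5.1785×10^5 km.
Half the transfer-orbit period gives t = π√(a_t³/μ) = 1.040×10^5 s.
Converting: 1.040×10^5 s ÷ 3600 s/hour = 28.89 hours.

t = 28.89 hours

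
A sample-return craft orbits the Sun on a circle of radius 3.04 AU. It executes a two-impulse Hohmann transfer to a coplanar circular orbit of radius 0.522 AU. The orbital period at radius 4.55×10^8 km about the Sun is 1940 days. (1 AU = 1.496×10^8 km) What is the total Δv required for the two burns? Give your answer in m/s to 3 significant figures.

From Kepler's third law T² = 4π²r³/μ at r = 4.55×10^8 km, T = 1940 days = 1940 × 86400 s = 1.67616×10^8 s: μ = 4π²r³/T² = 1.32362×10^11 km³/s².
In km: r₁ = 3.04 × 1.496×10^8 = 4.54784×10^8 km; r₂ = 0.522 × 1.496×10^8 = 7.80912×10^7 km.
Semi-major axis of the transfer orbit: a_t = (4.54784×10^8 + 7.80912×10^7)/2 = 2.664376×10^8 km.
Circular speed at r₁: v₁ = √(μ/r₁) = √(1.32362×10^11/4.54784×10^8) = 17.06 km/s.
Transfer-orbit speed at r₁ (vis-viva equation): v_a = √[μ(2/r₁ − 1/a_t)] = 9.236 km/s.
First burn Δv₁ = |v_a − v₁| = 7.824 km/s.
At r₂, v₂ = √(μ/r₂) = 41.17 km/s.
Transfer-orbit speed at r₂: v_p = √[μ(2/r₂ − 1/a_t)] = 53.79 km/s.
Second burn Δv₂ = |v₂ − v_p| = 12.62 km/s.
Total Δv = Δv₁ + Δv₂ = 20.44 km/s.

Δv = 20400 m/s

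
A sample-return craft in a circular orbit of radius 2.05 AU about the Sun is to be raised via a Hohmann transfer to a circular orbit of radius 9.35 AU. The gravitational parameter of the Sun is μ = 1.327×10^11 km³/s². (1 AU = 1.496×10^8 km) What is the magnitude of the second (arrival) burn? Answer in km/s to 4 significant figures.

Δv₂ = 3.899 km/s

In km: r₁ = 2.05 × 1.496×10^8 = 3.0668×10^8 km; r₂ = 9.35 × 1.496×10^8 = 1.39876×10^9 km.
Semi-major axis of the transfer orbit: a_t = (3.0668×10^8 + 1.39876×10^9)/2 = 8.5272×10^8 km.
Circular speed at r = 1.39876×10^9 km: v_c = √(μ/r) = 9.740 km/s.
Transfer-orbit speed at the same r (vis-viva, a = a_t): v_t = √[μ(2/r − 1/a_t)] = 5.841 km/s.
Δv₂ = |v_t − v_c| = |5.841 − 9.740| = 3.899 km/s.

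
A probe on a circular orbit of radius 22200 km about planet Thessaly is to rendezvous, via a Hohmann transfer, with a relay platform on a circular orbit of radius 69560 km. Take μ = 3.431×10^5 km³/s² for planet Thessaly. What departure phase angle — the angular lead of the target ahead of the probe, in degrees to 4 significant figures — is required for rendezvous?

Semi-major axis of the transfer orbit: a_t = (22200 + 69560)/2 = 45880 km.
The half-period of the transfer ellipse is t = π√(a_t³/μ) = 52708 s.
Target angular speed ω₂ = √(μ/r₂³) = 3.1928×10^-5 rad/s.
Angle swept by the target during transfer: ω₂·t = 1.6829 rad = 96.42°.
Arrival is 180° from departure on the ellipse, so φ = 180° − 96.42° = 83.58°.

φ = 83.58°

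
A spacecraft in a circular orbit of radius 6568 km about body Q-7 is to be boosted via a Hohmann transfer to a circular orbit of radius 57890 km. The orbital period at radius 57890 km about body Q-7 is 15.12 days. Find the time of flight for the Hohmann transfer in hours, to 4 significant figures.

t = 75.37 hours

From Kepler's third law T² = 4π²r³/μ at r = 57890 km, T = 15.12 days = 15.12 × 86400 s = 1.306368×10^6 s: μ = 4π²r³/T² = 4487.86 km³/s².
Transfer-ellipse semi-major axis a_t = (r₁ + r₂)/2 = (6568 + 57890)/2 = 32229 km.
By Kepler's third law the transfer-orbit period is T = 2π√(a_t³/μ), so t = T/2 = 2.7133×10^5 s.
Converting: 2.7133×10^5 s ÷ 3600 s/hour = 75.37 hours.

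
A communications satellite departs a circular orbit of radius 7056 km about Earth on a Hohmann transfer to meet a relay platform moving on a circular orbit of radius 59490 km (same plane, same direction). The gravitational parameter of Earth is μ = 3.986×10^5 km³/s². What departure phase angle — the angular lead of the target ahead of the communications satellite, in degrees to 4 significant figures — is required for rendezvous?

φ = 104.7°

The Hohmann ellipse has a_t = (r₁ + r₂)/2 = 33273 km.
Transfer time t = π√(a_t³/μ) = 30200 s.
Target angular speed ω₂ = √(μ/r₂³) = 4.351×10^-5 rad/s.
Angle swept by the target during transfer: ω₂·t = 1.314 rad = 75.29°.
The communications satellite traverses 180° on the transfer ellipse, so the target must lead by 180° − 75.29° = 104.7°.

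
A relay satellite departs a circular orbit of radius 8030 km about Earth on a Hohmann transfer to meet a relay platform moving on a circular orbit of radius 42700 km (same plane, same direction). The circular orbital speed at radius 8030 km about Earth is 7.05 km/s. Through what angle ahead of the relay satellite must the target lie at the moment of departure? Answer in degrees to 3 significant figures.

From the circular-orbit relation v² = μ/r at r = 8030 km: μ = v²r = (7.05)² × 8030 = 3.99111×10^5 km³/s².
The Hohmann ellipse has a_t = (r₁ + r₂)/2 = 25365 km.
Transfer time t = π√(a_t³/μ) = 20088.9 s.
The target's mean motion on its circular orbit is ω₂ = √(μ/r₂³) = 7.15987×10^-5 rad/s.
Angle swept by the target during transfer: ω₂·t = 1.4383 rad = 82.41°.
Arrival is 180° from departure on the ellipse, so φ = 180° − 82.41° = 97.6°.

φ = 97.6°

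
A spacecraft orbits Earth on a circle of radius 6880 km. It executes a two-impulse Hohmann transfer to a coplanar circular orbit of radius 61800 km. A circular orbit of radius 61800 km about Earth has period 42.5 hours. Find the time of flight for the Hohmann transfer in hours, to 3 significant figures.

t = 8.80 hours

From Kepler's third law T² = 4π²r³/μ at r = 61800 km, T = 42.5 hours = 42.5 × 3600 s = 1.530×10^5 s: μ = 4π²r³/T² = 3.98054×10^5 km³/s².
Transfer-ellipse semi-major axis a_t = (r₁ + r₂)/2 = (6880 + 61800)/2 = 34340 km.
By Kepler's third law the transfer-orbit period is T = 2π√(a_t³/μ), so t = T/2 = 31690 s.
Converting: 31690 s ÷ 3600 s/hour = 8.80 hours.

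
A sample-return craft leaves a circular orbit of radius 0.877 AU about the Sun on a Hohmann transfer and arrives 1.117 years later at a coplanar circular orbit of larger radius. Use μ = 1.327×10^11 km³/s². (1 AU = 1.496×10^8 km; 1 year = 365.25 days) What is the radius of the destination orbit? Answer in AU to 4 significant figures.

In km: r₁ = 0.877 × 1.496×10^8 = 1.311992×10^8 km.
Transfer time t = 1.117 years × 365.25 × 86400 s = 3.52498392×10^7 s, and t = π√(a_t³/μ).
So a_t = (μ t²/π²)^(1/3) = (1.327×10^11 × (3.52498392×10^7)² / π²)^(1/3) = 2.5564×10^8 km.
Since a_t = (r₁ + r₂)/2, r₂ = 2a_t − r₁ = 2×2.5564×10^8 − 1.311992×10^8 = 3.800808×10^8 km.
In AU: r₂ = 3.800808×10^8 / 1.496×10^8 = 2.541 AU.

r₂ = 2.541 AU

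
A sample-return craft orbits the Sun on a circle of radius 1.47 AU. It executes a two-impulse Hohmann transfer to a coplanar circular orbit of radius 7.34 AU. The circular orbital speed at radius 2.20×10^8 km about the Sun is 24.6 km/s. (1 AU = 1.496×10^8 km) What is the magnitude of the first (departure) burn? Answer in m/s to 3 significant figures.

From the circular-orbit relation v² = μ/r at r = 2.20×10^8 km: μ = v²r = (24.6)² × 2.20×10^8 = 1.33135×10^11 km³/s².
In km: r₁ = 1.47 × 1.496×10^8 = 2.19912×10^8 km; r₂ = 7.34 × 1.496×10^8 = 1.098064×10^9 km.
Semi-major axis of the transfer orbit: a_t = (2.19912×10^8 + 1.098064×10^9)/2 = 6.58988×10^8 km.
On the circular orbit at r = 2.19912×10^8 km, v_c = √(μ/r) = 24.605 km/s.
Vis-viva on the transfer ellipse at r = 2.19912×10^8 km gives v_t = √[μ(2/r − 1/a_t)] = 31.761 km/s.
Δv₁ = |v_t − v_c| = |31.761 − 24.605| = 7.156 km/s.

Δv₁ = 7160 m/s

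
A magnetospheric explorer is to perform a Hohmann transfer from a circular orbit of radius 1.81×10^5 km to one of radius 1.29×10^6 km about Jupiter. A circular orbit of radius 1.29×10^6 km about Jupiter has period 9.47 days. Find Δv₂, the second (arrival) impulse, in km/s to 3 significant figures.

Δv₂ = 4.99 km/s

From Kepler's third law T² = 4π²r³/μ at r = 1.29×10^6 km, T = 9.47 days = 9.47 × 86400 s = 8.18208×10^5 s: μ = 4π²r³/T² = 1.26591×10^8 km³/s².
Transfer-ellipse semi-major axis a_t = (r₁ + r₂)/2 = (1.810×10^5 + 1.290×10^6)/2 = 7.355×10^5 km.
Circular speed at r = 1.290×10^6 km: v_c = √(μ/r) = 9.906 km/s.
Vis-viva on the transfer ellipse at r = 1.290×10^6 km gives v_t = √[μ(2/r − 1/a_t)] = 4.914 km/s.
Δv₂ = |v_t − v_c| = |4.914 − 9.906| = 4.992 km/s.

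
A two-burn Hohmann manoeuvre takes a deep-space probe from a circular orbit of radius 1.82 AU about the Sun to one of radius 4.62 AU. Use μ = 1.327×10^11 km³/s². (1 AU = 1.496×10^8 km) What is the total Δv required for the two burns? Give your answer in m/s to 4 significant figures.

Δv = 7806 m/s

In km: r₁ = 1.82 × 1.496×10^8 = 2.72272×10^8 km; r₂ = 4.62 × 1.496×10^8 = 6.91152×10^8 km.
The Hohmann ellipse has a_t = (r₁ + r₂)/2 = 4.81712×10^8 km.
Circular speed at r₁: v₁ = √(μ/r₁) = √(1.327×10^11/2.72272×10^8) = 22.077 km/s.
On the transfer ellipse at r₁, vis-viva equation gives v_p = √[μ(2/r₁ − 1/a_t)] = 26.444 km/s.
First burn Δv₁ = |v_p − v₁| = 4.367 km/s.
Circular speed at r₂: v₂ = √(μ/r₂) = 13.856 km/s.
Transfer-orbit speed at r₂: v_a = √[μ(2/r₂ − 1/a_t)] = 10.417 km/s.
Second burn Δv₂ = |v₂ − v_a| = 3.439 km/s.
Δv = Δv₁ + Δv₂ = 4.367 + 3.439 = 7.806 km/s.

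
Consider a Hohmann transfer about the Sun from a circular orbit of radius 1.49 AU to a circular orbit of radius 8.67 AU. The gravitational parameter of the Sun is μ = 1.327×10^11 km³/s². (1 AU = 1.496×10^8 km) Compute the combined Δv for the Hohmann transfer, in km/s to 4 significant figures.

In km: r₁ = 1.49 × 1.496×10^8 = 2.22904×10^8 km; r₂ = 8.67 × 1.496×10^8 = 1.297032×10^9 km.
The Hohmann ellipse has a_t = (r₁ + r₂)/2 = 7.59968×10^8 km.
Circular speed at r₁: v₁ = √(μ/r₁) = √(1.327×10^11/2.22904×10^8) = 24.399 km/s.
Transfer-orbit speed at r₁ (v² = μ(2/r − 1/a)): v_p = √[μ(2/r₁ − 1/a_t)] = 31.875 km/s.
First burn Δv₁ = |v_p − v₁| = 7.476 km/s.
Circular speed at r₂: v₂ = √(μ/r₂) = 10.115 km/s.
Transfer-orbit speed at r₂: v_a = √[μ(2/r₂ − 1/a_t)] = 5.4780 km/s.
Second burn Δv₂ = |v₂ − v_a| = 4.637 km/s.
Total Δv = Δv₁ + Δv₂ = 12.11 km/s.

Δv = 12.11 km/s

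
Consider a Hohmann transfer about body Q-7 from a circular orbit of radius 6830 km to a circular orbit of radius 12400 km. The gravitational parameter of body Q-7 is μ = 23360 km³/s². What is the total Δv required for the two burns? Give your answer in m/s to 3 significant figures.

Semi-major axis of the transfer orbit: a_t = (6830 + 12400)/2 = 9615 km.
Circular speed at r₁: v₁ = √(μ/r₁) = √(23360/6830) = 1.84938 km/s.
On the transfer ellipse at r₁, v² = μ(2/r − 1/a) gives v_p = √[μ(2/r₁ − 1/a_t)] = 2.10021 km/s.
First burn Δv₁ = |v_p − v₁| = 0.25083 km/s.
Circular speed at r₂: v₂ = √(μ/r₂) = 1.37254 km/s.
Transfer-orbit speed at r₂: v_a = √[μ(2/r₂ − 1/a_t)] = 1.15681 km/s.
Second burn Δv₂ = |v₂ − v_a| = 0.21573 km/s.
Total Δv = Δv₁ + Δv₂ = 0.4666 km/s.

Δv = 467 m/s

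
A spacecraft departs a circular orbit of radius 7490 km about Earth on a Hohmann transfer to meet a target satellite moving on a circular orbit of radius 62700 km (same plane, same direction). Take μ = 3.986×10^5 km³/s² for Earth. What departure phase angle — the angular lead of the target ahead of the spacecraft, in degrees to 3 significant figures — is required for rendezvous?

Transfer-ellipse semi-major axis a_t = (r₁ + r₂)/2 = (7490 + 62700)/2 = 35095 km.
Transfer time t = π√(a_t³/μ) = 32715 s.
The target's mean motion on its circular orbit is ω₂ = √(μ/r₂³) = 4.0213×10^-5 rad/s.
Angle swept by the target during transfer: ω₂·t = 1.3156 rad = 75.38°.
Arrival is 180° from departure on the ellipse, so φ = 180° − 75.38° = 105°.

φ = 105°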